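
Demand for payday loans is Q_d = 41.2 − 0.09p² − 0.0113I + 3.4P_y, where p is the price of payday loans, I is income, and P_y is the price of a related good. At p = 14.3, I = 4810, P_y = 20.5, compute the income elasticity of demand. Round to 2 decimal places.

-1.42

First evaluate Q_d: 41.2 − 0.09(14.3)² − 0.0113(4810) + 3.4(20.5) = 41.2 − 18.4041 − 54.353 + 69.7 = 38.1429.
∂Q_d/∂I = −0.0113, so E_I = -0.0113·(4810/38.1429) ≈ -1.42.
E_I < 0: inferior good.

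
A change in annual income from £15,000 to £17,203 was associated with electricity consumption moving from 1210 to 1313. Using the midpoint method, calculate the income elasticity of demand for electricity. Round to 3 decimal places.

%ΔQ = (1313 − 1210)/[(1210+1313)/2] = 103/1261.5 ≈ 0.0816.
%ΔI = (17,203 − 15,000)/[(15,000+17,203)/2] = 2203/16101.5 ≈ 0.1368.
E_I = %ΔQ/%ΔI ≈ 0.597.
E_I ∈ (0,1): normal good (necessity).

0.597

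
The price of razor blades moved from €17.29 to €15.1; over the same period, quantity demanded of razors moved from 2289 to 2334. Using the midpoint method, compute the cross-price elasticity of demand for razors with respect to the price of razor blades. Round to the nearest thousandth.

%ΔQ_x = (2334 − 2289)/[(2289+2334)/2] = 45/2311.5 ≈ 0.0195.
%ΔP_y = (15.1 − 17.29)/[(17.29+15.1)/2] ≈ -0.1352.
E_xy = 0.0195/-0.1352 ≈ -0.144.
E_xy < 0, so razors and razor blades are complements.

-0.144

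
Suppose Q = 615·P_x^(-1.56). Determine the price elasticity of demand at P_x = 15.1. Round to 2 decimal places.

For a Cobb–Douglas (constant-elasticity) form Q = A·P_x^α·…, the elasticity with respect to P_x equals the exponent α at every point.
Here the exponent on P_x is -1.56, so the price elasticity of demand is -1.56.

-1.56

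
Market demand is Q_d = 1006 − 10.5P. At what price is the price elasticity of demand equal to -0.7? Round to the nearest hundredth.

Set −bP/(a − bP) = −0.7 ⇒ bP = 0.7(a − bP) ⇒ bP(1+0.7) = 0.7·a.
P = 0.7·1006/(10.5·1.7) ≈ 39.45.

39.45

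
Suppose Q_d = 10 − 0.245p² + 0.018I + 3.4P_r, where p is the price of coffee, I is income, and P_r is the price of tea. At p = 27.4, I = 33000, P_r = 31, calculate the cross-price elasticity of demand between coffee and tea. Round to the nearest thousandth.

0.201

Q_d = 10 − 0.245(27.4)² + 0.018(33000) + 3.4(31) = 10 − 183.9362 + 594 + 105.4 = 525.4638.
∂Q_d/∂P_r = +3.4, so E_xy = 3.4·(31/525.4638) ≈ 0.201.
E_xy > 0: the goods are substitutes.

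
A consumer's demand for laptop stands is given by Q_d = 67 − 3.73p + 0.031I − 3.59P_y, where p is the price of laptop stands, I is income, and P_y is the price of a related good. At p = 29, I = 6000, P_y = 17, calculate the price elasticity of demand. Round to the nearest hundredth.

-1.29

Evaluating quantity at (p, I, P_y) gives Q_d = 67 − 3.73(29) + 0.031(6000) − 3.59(17) = 67 − 108.17 + 186 − 61.03 = 83.8.
∂Q_d/∂p = −3.73, so E_p = (−3.73)·(29/83.8) ≈ -1.29.
|E_p| > 1: demand is elastic.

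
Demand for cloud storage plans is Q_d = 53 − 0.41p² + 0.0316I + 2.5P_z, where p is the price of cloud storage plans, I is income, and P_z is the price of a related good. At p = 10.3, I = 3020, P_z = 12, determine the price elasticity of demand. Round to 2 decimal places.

Q_d = 53 − 0.41(10.3)² + 0.0316(3020) + 2.5(12) = 53 − 43.4969 + 95.432 + 30 = 134.9351.
∂Q_d/∂p = −2·0.41·p = -8.446, so E_p = -8.446·(10.3/134.9351) ≈ -0.64.
|E_p| < 1: demand is inelastic.

-0.64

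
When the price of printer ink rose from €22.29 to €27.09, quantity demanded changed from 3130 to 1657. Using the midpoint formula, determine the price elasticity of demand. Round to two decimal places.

-3.17

%Δq = (1657 − 3130)/[(3130 + 1657)/2] = -1473/2393.5 ≈ -0.6154.
%Δp = (27.09 − 22.29)/[(22.29 + 27.09)/2] = 4.8/24.69 ≈ 0.1944.
Arc elasticity E = %Δq/%Δp ≈ -0.6154/0.1944 ≈ -3.17.
|E| > 1: demand is elastic over this range.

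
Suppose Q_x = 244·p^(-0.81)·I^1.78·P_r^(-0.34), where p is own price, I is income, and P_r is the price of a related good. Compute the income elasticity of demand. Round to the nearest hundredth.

1.78

For a Cobb–Douglas (constant-elasticity) form Q_x = A·I^α·…, the elasticity with respect to I equals the exponent α at every point.
Here the exponent on I is 1.78, so the income elasticity of demand is 1.78.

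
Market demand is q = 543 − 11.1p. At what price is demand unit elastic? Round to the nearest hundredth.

For linear demand q = a − bp, E = −bp/(a − bp). |E| = 1 ⇒ bp = a − bp ⇒ p = a/(2b).
p = 543/(2·11.1) ≈ 24.46.

24.46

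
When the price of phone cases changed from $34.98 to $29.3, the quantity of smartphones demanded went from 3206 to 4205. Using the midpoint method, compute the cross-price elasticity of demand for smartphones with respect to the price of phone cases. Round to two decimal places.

%ΔQ_x = (4205 − 3206)/[(3206+4205)/2] = 999/3705.5 ≈ 0.2696.
%ΔP_y = (29.3 − 34.98)/[(34.98+29.3)/2] ≈ -0.1767.
E_xy = 0.2696/-0.1767 ≈ -1.53.
E_xy < 0, so smartphones and phone cases are complements.

-1.53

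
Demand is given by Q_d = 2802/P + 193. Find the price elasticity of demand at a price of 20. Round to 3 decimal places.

-0.421

At P = 20, Q_d = 333.1.
dQ_d/dP = −2802/P² = −7.005.
Point elasticity E = (dQ_d/dP)·(P/Q_d) = -7.005 × 20/333.1 ≈ -0.421.
|E| < 1, so demand is inelastic at this price.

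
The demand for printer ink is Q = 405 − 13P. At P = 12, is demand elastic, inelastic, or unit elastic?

At P = 12, Q = 249.
dQ/dP = −13.
Point elasticity E = (dQ/dP)·(P/Q) = -13 × 12/249 ≈ -0.627.
|E| ≈ 0.627 < 1, so demand is inelastic.

inelastic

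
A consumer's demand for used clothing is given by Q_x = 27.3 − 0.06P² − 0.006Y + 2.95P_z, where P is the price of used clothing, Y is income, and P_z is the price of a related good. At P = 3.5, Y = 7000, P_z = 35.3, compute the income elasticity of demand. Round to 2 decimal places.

-0.47

At the given point, Q_x = 27.3 − 0.06(3.5)² − 0.006(7000) + 2.95(35.3) = 27.3 − 0.735 − 42 + 104.135 = 88.7.
∂Q_x/∂Y = −0.006, so E_I = -0.006·(7000/88.7) ≈ -0.47.
E_I < 0: inferior good.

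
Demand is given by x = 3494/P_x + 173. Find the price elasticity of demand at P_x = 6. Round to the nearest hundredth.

At P_x = 6, x = 755.3333.
dx/dP_x = −3494/P_x² = −97.0556.
Point elasticity E = (dx/dP_x)·(P_x/x) = -97.0556 × 6/755.3333 ≈ -0.77.
|E| < 1, so demand is inelastic at this price.

-0.77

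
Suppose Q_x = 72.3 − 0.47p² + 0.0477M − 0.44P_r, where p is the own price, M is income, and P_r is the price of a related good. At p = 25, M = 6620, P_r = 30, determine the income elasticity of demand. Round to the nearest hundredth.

3.89

First evaluate Q_x: 72.3 − 0.47(25)² + 0.0477(6620) − 0.44(30) = 72.3 − 293.75 + 315.774 − 13.2 = 81.124.
∂Q_x/∂M = +0.0477, so E_I = 0.0477·(6620/81.124) ≈ 3.89.
E_I > 1: normal good (luxury).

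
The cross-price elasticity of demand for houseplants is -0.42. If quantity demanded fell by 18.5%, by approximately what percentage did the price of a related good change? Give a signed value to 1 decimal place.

%ΔQ ≈ E × %ΔP_y ⇒ %ΔP_y = %ΔQ / E = (-18.5%)/(-0.42) ≈ 44.0%.

44.0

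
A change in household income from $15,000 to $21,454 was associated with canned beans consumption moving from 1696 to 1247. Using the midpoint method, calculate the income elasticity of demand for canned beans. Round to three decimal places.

-0.862

%ΔQ = (1247 − 1696)/[(1696+1247)/2] = -449/1471.5 ≈ -0.3051.
%ΔM = (21,454 − 15,000)/[(15,000+21,454)/2] = 6454/18227 ≈ 0.3541.
E_I = %ΔQ/%ΔM ≈ -0.862.
E_I < 0: inferior good.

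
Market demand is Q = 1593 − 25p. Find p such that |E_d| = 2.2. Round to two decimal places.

43.81

Set −bp/(a − bp) = −2.2 ⇒ bp = 2.2(a − bp) ⇒ bp(1+2.2) = 2.2·a.
p = 2.2·1593/(25·3.2) ≈ 43.81.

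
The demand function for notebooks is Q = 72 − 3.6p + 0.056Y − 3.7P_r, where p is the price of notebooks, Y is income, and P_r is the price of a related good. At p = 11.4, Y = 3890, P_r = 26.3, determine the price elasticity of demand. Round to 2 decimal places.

First evaluate Q: 72 − 3.6(11.4) + 0.056(3890) − 3.7(26.3) = 72 − 41.04 + 217.84 − 97.31 = 151.49.
∂Q/∂p = −3.6, so E_p = (−3.6)·(11.4/151.49) ≈ -0.27.
|E_p| < 1: demand is inelastic.

-0.27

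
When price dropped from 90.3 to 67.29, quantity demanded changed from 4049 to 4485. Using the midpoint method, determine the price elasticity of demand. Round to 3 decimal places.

-0.350

%Δq = (4485 − 4049)/[(4049 + 4485)/2] = 436/4267 ≈ 0.1022.
%Δp = (67.29 − 90.3)/[(90.3 + 67.29)/2] = -23.01/78.795 ≈ -0.2920.
Arc elasticity E = %Δq/%Δp ≈ 0.1022/-0.2920 ≈ -0.350.
|E| < 1: demand is inelastic over this range.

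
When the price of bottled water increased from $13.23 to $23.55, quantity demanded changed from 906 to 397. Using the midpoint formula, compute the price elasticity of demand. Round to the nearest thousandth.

-1.392

%Δq = (397 − 906)/[(906 + 397)/2] = -509/651.5 ≈ -0.7813.
%Δp = (23.55 − 13.23)/[(13.23 + 23.55)/2] = 10.32/18.39 ≈ 0.5612.
Arc elasticity E = %Δq/%Δp ≈ -0.7813/0.5612 ≈ -1.392.
|E| > 1: demand is elastic over this range.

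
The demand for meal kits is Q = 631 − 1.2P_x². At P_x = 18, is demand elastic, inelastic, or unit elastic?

elastic

At P_x = 18, Q = 242.2.
dQ/dP_x = −2·1.2·P_x = −43.2.
Point elasticity E = (dQ/dP_x)·(P_x/Q) = -43.2 × 18/242.2 ≈ -3.211.
|E| ≈ 3.211 > 1, so demand is elastic.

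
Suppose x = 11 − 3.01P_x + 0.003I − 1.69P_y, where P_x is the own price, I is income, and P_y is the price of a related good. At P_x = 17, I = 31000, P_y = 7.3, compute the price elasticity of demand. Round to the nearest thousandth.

-1.264

At the given point, x = 11 − 3.01(17) + 0.003(31000) − 1.69(7.3) = 11 − 51.17 + 93 − 12.337 = 40.493.
∂x/∂P_x = −3.01, so E_p = (−3.01)·(17/40.493) ≈ -1.264.
|E_p| > 1: demand is elastic.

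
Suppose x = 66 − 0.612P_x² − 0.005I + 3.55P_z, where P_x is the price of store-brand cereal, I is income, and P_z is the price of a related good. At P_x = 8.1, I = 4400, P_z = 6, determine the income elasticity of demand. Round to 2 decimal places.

First evaluate x: 66 − 0.612(8.1)² − 0.005(4400) + 3.55(6) = 66 − 40.1533 − 22 + 21.3 = 25.1467.
∂x/∂I = −0.005, so E_I = -0.005·(4400/25.1467) ≈ -0.87.
E_I < 0: inferior good.

-0.87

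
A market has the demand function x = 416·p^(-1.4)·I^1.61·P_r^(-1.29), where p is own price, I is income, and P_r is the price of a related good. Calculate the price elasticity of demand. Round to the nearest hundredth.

For a Cobb–Douglas (constant-elasticity) form x = A·p^α·…, the elasticity with respect to p equals the exponent α at every point.
Here the exponent on p is -1.4, so the price elasticity of demand is -1.40.

-1.40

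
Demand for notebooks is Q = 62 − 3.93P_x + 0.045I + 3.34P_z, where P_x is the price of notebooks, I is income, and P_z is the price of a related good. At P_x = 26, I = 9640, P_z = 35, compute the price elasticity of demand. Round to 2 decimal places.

At the given point, Q = 62 − 3.93(26) + 0.045(9640) + 3.34(35) = 62 − 102.18 + 433.8 + 116.9 = 510.52.
∂Q/∂P_x = −3.93, so E_p = (−3.93)·(26/510.52) ≈ -0.20.
|E_p| < 1: demand is inelastic.

-0.20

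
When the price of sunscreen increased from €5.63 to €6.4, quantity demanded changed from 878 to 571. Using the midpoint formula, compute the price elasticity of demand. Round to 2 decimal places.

-3.31

%Δq = (571 − 878)/[(878 + 571)/2] = -307/724.5 ≈ -0.4237.
%ΔP = (6.4 − 5.63)/[(5.63 + 6.4)/2] = 0.77/6.015 ≈ 0.1280.
Arc elasticity E = %Δq/%ΔP ≈ -0.4237/0.1280 ≈ -3.31.
|E| > 1: demand is elastic over this range.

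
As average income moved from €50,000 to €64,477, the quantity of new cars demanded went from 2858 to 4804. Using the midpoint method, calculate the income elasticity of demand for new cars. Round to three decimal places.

2.008

%ΔQ = (4804 − 2858)/[(2858+4804)/2] = 1946/3831 ≈ 0.5080.
%ΔI = (64,477 − 50,000)/[(50,000+64,477)/2] = 14477/57238.5 ≈ 0.2529.
E_I = %ΔQ/%ΔI ≈ 2.008.
E_I > 1: normal good (luxury).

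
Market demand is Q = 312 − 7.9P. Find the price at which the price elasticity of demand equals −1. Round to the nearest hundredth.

For linear demand Q = a − bP, E = −bP/(a − bP). |E| = 1 ⇒ bP = a − bP ⇒ P = a/(2b).
P = 312/(2·7.9) ≈ 19.75.

19.75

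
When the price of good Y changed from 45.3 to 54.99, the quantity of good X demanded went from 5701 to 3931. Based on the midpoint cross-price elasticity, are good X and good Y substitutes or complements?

%ΔQ_x = (3931 − 5701)/[(5701+3931)/2] = -1770/4816 ≈ -0.3675.
%ΔP_y = (54.99 − 45.3)/[(45.3+54.99)/2] ≈ 0.1932.
E_xy = -0.3675/0.1932 ≈ -1.902.
E_xy < 0, so the goods are complements.

complements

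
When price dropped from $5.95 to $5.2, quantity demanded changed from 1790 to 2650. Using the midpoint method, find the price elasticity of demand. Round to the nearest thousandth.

%ΔQ = (2650 − 1790)/[(1790 + 2650)/2] = 860/2220 ≈ 0.3874.
%ΔP = (5.2 − 5.95)/[(5.95 + 5.2)/2] = -0.75/5.575 ≈ -0.1345.
Arc elasticity E = %ΔQ/%ΔP ≈ 0.3874/-0.1345 ≈ -2.880.
|E| > 1: demand is elastic over this range.

-2.880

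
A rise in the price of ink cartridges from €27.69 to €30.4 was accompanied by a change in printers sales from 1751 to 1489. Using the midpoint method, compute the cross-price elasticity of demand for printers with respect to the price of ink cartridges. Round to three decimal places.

-1.733

%ΔQ_x = (1489 − 1751)/[(1751+1489)/2] = -262/1620 ≈ -0.1617.
%ΔP_y = (30.4 − 27.69)/[(27.69+30.4)/2] ≈ 0.0933.
E_xy = -0.1617/0.0933 ≈ -1.733.
E_xy < 0, so printers and ink cartridges are complements.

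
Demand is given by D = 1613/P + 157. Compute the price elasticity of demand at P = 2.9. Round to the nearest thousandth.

-0.780

At P = 2.9, D = 713.2069.
dD/dP = −1613/P² = −191.7955.
Point elasticity E = (dD/dP)·(P/D) = -191.7955 × 2.9/713.2069 ≈ -0.780.
|E| < 1, so demand is inelastic at this price.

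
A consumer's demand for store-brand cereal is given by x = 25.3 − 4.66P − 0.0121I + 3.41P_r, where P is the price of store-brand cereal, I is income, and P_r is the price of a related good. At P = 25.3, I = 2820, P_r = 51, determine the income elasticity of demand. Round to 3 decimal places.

Evaluating quantity at (P, I, P_r) gives x = 25.3 − 4.66(25.3) − 0.0121(2820) + 3.41(51) = 25.3 − 117.898 − 34.122 + 173.91 = 47.19.
∂x/∂I = −0.0121, so E_I = -0.0121·(2820/47.19) ≈ -0.723.
E_I < 0: inferior good.

-0.723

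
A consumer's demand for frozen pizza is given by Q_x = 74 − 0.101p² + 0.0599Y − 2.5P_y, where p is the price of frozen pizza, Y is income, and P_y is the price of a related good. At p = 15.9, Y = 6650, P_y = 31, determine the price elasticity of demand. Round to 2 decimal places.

First evaluate Q_x: 74 − 0.101(15.9)² + 0.0599(6650) − 2.5(31) = 74 − 25.5338 + 398.335 − 77.5 = 369.3012.
∂Q_x/∂p = −2·0.101·p = -3.2118, so E_p = -3.2118·(15.9/369.3012) ≈ -0.14.
|E_p| < 1: demand is inelastic.

-0.14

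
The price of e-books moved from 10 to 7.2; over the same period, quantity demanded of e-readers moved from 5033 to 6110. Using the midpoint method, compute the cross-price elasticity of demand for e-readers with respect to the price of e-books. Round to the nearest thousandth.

-0.594

%ΔQ_x = (6110 − 5033)/[(5033+6110)/2] = 1077/5571.5 ≈ 0.1933.
%ΔP_y = (7.2 − 10)/[(10+7.2)/2] ≈ -0.3256.
E_xy = 0.1933/-0.3256 ≈ -0.594.
E_xy < 0, so e-readers and e-books are complements.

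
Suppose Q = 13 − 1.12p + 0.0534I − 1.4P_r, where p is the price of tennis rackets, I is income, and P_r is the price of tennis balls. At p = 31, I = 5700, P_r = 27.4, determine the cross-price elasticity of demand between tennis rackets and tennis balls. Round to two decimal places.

Q = 13 − 1.12(31) + 0.0534(5700) − 1.4(27.4) = 13 − 34.72 + 304.38 − 38.36 = 244.3.
∂Q/∂P_r = −1.4, so E_xy = -1.4·(27.4/244.3) ≈ -0.16.
E_xy < 0: the goods are complements.

-0.16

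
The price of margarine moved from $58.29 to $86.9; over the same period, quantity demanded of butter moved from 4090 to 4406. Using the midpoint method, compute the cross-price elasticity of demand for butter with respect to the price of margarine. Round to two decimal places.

0.19

%ΔQ_x = (4406 − 4090)/[(4090+4406)/2] = 316/4248 ≈ 0.0744.
%ΔP_y = (86.9 − 58.29)/[(58.29+86.9)/2] ≈ 0.3941.
E_xy = 0.0744/0.3941 ≈ 0.19.
E_xy > 0, so butter and margarine are substitutes.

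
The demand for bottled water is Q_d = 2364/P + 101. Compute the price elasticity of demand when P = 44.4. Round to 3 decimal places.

At P = 44.4, Q_d = 154.2432.
dQ_d/dP = −2364/P² = −1.1992.
Point elasticity E = (dQ_d/dP)·(P/Q_d) = -1.1992 × 44.4/154.2432 ≈ -0.345.
|E| < 1, so demand is inelastic at this price.

-0.345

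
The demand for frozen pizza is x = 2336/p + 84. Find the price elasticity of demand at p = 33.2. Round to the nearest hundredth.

-0.46

At p = 33.2, x = 154.3614.
dx/dp = −2336/p² = −2.1193.
Point elasticity E = (dx/dp)·(p/x) = -2.1193 × 33.2/154.3614 ≈ -0.46.
|E| < 1, so demand is inelastic at this price.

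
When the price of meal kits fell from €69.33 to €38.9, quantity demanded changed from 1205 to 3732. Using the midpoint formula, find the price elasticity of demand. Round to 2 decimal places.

-1.82

%Δq = (3732 − 1205)/[(1205 + 3732)/2] = 2527/2468.5 ≈ 1.0237.
%ΔP = (38.9 − 69.33)/[(69.33 + 38.9)/2] = -30.43/54.115 ≈ -0.5623.
Arc elasticity E = %Δq/%ΔP ≈ 1.0237/-0.5623 ≈ -1.82.
|E| > 1: demand is elastic over this range.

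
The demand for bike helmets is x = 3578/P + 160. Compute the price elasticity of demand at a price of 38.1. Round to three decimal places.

At P = 38.1, x = 253.9108.
dx/dP = −3578/P² = −2.4648.
Point elasticity E = (dx/dP)·(P/x) = -2.4648 × 38.1/253.9108 ≈ -0.370.
|E| < 1, so demand is inelastic at this price.

-0.370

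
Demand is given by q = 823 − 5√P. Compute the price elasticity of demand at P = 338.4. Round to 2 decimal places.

At P = 338.4, q = 731.0217.
dq/dP = −5/(2√P) = −5/(2·18.3957).
Point elasticity E = (dq/dP)·(P/q) = -0.1359 × 338.4/731.0217 ≈ -0.06.
|E| < 1, so demand is inelastic at this price.

-0.06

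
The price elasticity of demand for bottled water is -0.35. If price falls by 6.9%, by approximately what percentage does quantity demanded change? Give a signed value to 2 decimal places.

%ΔQ ≈ E × %ΔP = (-0.35) × (-6.9%) ≈ 2.42%.

2.42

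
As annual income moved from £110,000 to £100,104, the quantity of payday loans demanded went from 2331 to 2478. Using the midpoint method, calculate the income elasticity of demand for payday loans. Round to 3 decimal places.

%ΔQ = (2478 − 2331)/[(2331+2478)/2] = 147/2404.5 ≈ 0.0611.
%ΔI = (100,104 − 110,000)/[(110,000+100,104)/2] = -9896/105052 ≈ -0.0942.
E_I = %ΔQ/%ΔI ≈ -0.649.
E_I < 0: inferior good.

-0.649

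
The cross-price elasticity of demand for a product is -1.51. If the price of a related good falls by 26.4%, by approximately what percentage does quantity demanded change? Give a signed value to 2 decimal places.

39.86

%ΔQ ≈ E × %ΔP_y = (-1.51) × (-26.4%) ≈ 39.86%.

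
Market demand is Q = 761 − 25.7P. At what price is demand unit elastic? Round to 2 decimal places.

14.81

For linear demand Q = a − bP, E = −bP/(a − bP). |E| = 1 ⇒ bP = a − bP ⇒ P = a/(2b).
P = 761/(2·25.7) ≈ 14.81.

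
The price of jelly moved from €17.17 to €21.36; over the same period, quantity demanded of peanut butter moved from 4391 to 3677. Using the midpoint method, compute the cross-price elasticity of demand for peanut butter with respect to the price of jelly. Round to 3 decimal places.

%ΔQ_x = (3677 − 4391)/[(4391+3677)/2] = -714/4034 ≈ -0.1770.
%ΔP_y = (21.36 − 17.17)/[(17.17+21.36)/2] ≈ 0.2175.
E_xy = -0.1770/0.2175 ≈ -0.814.
E_xy < 0, so peanut butter and jelly are complements.

-0.814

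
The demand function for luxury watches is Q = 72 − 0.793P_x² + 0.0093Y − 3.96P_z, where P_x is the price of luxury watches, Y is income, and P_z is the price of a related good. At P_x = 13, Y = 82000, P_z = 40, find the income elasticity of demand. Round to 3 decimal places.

1.407

Q = 72 − 0.793(13)² + 0.0093(82000) − 3.96(40) = 72 − 134.017 + 762.6 − 158.4 = 542.183.
∂Q/∂Y = +0.0093, so E_I = 0.0093·(82000/542.183) ≈ 1.407.
E_I > 1: normal good (luxury).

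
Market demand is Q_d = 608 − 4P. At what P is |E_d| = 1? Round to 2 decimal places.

For linear demand Q_d = a − bP, E = −bP/(a − bP). |E| = 1 ⇒ bP = a − bP ⇒ P = a/(2b).
P = 608/(2·4) = 76.00.

76.00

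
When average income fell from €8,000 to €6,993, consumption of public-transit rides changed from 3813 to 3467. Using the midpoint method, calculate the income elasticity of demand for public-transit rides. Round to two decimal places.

0.71

%ΔQ = (3467 − 3813)/[(3813+3467)/2] = -346/3640 ≈ -0.0951.
%ΔY = (6,993 − 8,000)/[(8,000+6,993)/2] = -1007/7496.5 ≈ -0.1343.
E_I = %ΔQ/%ΔY ≈ 0.71.
E_I ∈ (0,1): normal good (necessity).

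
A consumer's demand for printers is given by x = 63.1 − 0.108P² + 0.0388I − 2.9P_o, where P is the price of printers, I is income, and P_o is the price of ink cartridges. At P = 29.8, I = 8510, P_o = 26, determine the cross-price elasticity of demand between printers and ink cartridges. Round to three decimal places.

x = 63.1 − 0.108(29.8)² + 0.0388(8510) − 2.9(26) = 63.1 − 95.9083 + 330.188 − 75.4 = 221.9797.
∂x/∂P_o = −2.9, so E_xy = -2.9·(26/221.9797) ≈ -0.340.
E_xy < 0: the goods are complements.

-0.340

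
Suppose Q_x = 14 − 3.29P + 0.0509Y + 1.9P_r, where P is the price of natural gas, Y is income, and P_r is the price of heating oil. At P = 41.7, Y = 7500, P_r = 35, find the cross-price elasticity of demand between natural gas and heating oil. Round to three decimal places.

0.205

Evaluating quantity at (P, Y, P_r) gives Q_x = 14 − 3.29(41.7) + 0.0509(7500) + 1.9(35) = 14 − 137.193 + 381.75 + 66.5 = 325.057.
∂Q_x/∂P_r = +1.9, so E_xy = 1.9·(35/325.057) ≈ 0.205.
E_xy > 0: the goods are substitutes.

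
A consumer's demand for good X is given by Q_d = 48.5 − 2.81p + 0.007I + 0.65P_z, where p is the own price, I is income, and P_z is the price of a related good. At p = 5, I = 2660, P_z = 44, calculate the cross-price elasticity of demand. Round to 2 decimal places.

At the given point, Q_d = 48.5 − 2.81(5) + 0.007(2660) + 0.65(44) = 48.5 − 14.05 + 18.62 + 28.6 = 81.67.
∂Q_d/∂P_z = +0.65, so E_xy = 0.65·(44/81.67) ≈ 0.35.
E_xy > 0: the goods are substitutes.

0.35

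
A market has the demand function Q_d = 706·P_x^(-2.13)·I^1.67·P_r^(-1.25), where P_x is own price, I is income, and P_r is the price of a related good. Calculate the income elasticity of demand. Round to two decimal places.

For a Cobb–Douglas (constant-elasticity) form Q_d = A·I^α·…, the elasticity with respect to I equals the exponent α at every point.
Here the exponent on I is 1.67, so the income elasticity of demand is 1.67.

1.67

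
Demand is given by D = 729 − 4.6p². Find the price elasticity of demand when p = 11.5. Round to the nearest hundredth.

At p = 11.5, D = 120.65.
dD/dp = −2·4.6·p = −105.8.
Point elasticity E = (dD/dp)·(p/D) = -105.8 × 11.5/120.65 ≈ -10.08.
|E| > 1, so demand is elastic at this price.

-10.08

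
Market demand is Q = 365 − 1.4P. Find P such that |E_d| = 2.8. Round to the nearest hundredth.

Set −bP/(a − bP) = −2.8 ⇒ bP = 2.8(a − bP) ⇒ bP(1+2.8) = 2.8·a.
P = 2.8·365/(1.4·3.8) ≈ 192.11.

192.11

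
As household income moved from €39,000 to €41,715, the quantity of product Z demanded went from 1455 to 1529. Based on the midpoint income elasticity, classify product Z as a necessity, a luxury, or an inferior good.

%ΔQ = (1529 − 1455)/[(1455+1529)/2] = 74/1492 ≈ 0.0496.
%ΔY = (41,715 − 39,000)/[(39,000+41,715)/2] = 2715/40357.5 ≈ 0.0673.
E_I = %ΔQ/%ΔY ≈ 0.737.
E_I ∈ (0,1): normal good (necessity).

necessity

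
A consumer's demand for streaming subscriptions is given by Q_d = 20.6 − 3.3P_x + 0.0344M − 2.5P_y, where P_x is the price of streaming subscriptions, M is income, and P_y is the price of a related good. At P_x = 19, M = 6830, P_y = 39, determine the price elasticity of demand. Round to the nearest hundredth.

-0.66

Q_d = 20.6 − 3.3(19) + 0.0344(6830) − 2.5(39) = 20.6 − 62.7 + 234.952 − 97.5 = 95.352.
∂Q_d/∂P_x = −3.3, so E_p = (−3.3)·(19/95.352) ≈ -0.66.
|E_p| < 1: demand is inelastic.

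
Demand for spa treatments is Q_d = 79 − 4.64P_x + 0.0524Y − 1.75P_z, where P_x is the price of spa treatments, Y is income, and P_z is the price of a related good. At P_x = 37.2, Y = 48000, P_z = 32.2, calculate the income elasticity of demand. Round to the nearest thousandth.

1.063

Q_d = 79 − 4.64(37.2) + 0.0524(48000) − 1.75(32.2) = 79 − 172.608 + 2515.2 − 56.35 = 2365.242.
∂Q_d/∂Y = +0.0524, so E_I = 0.0524·(48000/2365.242) ≈ 1.063.
E_I > 1: normal good (luxury).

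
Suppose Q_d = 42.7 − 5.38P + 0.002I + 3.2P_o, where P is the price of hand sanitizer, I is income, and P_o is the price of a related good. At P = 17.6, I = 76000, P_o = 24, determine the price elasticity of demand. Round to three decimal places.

Evaluating quantity at (P, I, P_o) gives Q_d = 42.7 − 5.38(17.6) + 0.002(76000) + 3.2(24) = 42.7 − 94.688 + 152 + 76.8 = 176.812.
∂Q_d/∂P = −5.38, so E_p = (−5.38)·(17.6/176.812) ≈ -0.536.
|E_p| < 1: demand is inelastic.

-0.536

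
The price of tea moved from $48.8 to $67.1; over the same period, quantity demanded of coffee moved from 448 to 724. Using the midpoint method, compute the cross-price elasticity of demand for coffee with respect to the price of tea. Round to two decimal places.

1.49

%ΔQ_x = (724 − 448)/[(448+724)/2] = 276/586 ≈ 0.4710.
%ΔP_y = (67.1 − 48.8)/[(48.8+67.1)/2] ≈ 0.3158.
E_xy = 0.4710/0.3158 ≈ 1.49.
E_xy > 0, so coffee and tea are substitutes.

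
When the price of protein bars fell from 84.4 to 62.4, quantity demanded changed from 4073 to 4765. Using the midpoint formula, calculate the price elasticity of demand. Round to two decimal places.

-0.52

%Δq = (4765 − 4073)/[(4073 + 4765)/2] = 692/4419 ≈ 0.1566.
%Δp = (62.4 − 84.4)/[(84.4 + 62.4)/2] = -22/73.4 ≈ -0.2997.
Arc elasticity E = %Δq/%Δp ≈ 0.1566/-0.2997 ≈ -0.52.
|E| < 1: demand is inelastic over this range.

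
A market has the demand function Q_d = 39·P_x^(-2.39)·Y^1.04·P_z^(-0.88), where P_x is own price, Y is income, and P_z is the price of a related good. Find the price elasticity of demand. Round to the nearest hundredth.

-2.39

For a Cobb–Douglas (constant-elasticity) form Q_d = A·P_x^α·…, the elasticity with respect to P_x equals the exponent α at every point.
Here the exponent on P_x is -2.39, so the price elasticity of demand is -2.39.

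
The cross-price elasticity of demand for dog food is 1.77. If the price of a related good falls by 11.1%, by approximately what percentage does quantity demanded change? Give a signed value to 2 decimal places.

%ΔQ ≈ E × %ΔP_y = (1.77) × (-11.1%) ≈ -19.65%.

-19.65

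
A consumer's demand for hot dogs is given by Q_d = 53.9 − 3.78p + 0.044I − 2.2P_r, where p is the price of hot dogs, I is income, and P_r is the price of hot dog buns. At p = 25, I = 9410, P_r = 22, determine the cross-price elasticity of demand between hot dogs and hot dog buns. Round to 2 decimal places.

Substituting, Q_d = 53.9 − 3.78(25) + 0.044(9410) − 2.2(22) = 53.9 − 94.5 + 414.04 − 48.4 = 325.04.
∂Q_d/∂P_r = −2.2, so E_xy = -2.2·(22/325.04) ≈ -0.15.
E_xy < 0: the goods are complements.

-0.15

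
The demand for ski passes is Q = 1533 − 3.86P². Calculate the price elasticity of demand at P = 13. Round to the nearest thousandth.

At P = 13, Q = 880.66.
dQ/dP = −2·3.86·P = −100.36.
Point elasticity E = (dQ/dP)·(P/Q) = -100.36 × 13/880.66 ≈ -1.481.
|E| > 1, so demand is elastic at this price.

-1.481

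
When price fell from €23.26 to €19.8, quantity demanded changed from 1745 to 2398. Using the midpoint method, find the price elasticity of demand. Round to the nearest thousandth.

-1.962

%ΔQ = (2398 − 1745)/[(1745 + 2398)/2] = 653/2071.5 ≈ 0.3152.
%Δp = (19.8 − 23.26)/[(23.26 + 19.8)/2] = -3.46/21.53 ≈ -0.1607.
Arc elasticity E = %ΔQ/%Δp ≈ 0.3152/-0.1607 ≈ -1.962.
|E| > 1: demand is elastic over this range.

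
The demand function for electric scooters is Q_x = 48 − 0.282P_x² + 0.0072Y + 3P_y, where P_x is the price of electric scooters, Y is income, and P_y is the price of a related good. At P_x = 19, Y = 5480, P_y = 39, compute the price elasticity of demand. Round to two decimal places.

-1.98

Evaluating quantity at (P_x, Y, P_y) gives Q_x = 48 − 0.282(19)² + 0.0072(5480) + 3(39) = 48 − 101.802 + 39.456 + 117 = 102.654.
∂Q_x/∂P_x = −2·0.282·P_x = -10.716, so E_p = -10.716·(19/102.654) ≈ -1.98.
|E_p| > 1: demand is elastic.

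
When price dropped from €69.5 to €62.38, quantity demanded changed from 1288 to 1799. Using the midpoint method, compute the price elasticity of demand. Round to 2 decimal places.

%ΔQ = (1799 − 1288)/[(1288 + 1799)/2] = 511/1543.5 ≈ 0.3311.
%ΔP = (62.38 − 69.5)/[(69.5 + 62.38)/2] = -7.12/65.94 ≈ -0.1080.
Arc elasticity E = %ΔQ/%ΔP ≈ 0.3311/-0.1080 ≈ -3.07.
|E| > 1: demand is elastic over this range.

-3.07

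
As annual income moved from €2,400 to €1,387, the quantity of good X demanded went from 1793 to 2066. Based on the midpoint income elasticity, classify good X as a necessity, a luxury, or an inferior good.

%ΔQ = (2066 − 1793)/[(1793+2066)/2] = 273/1929.5 ≈ 0.1415.
%ΔY = (1,387 − 2,400)/[(2,400+1,387)/2] = -1013/1893.5 ≈ -0.5350.
E_I = %ΔQ/%ΔY ≈ -0.264.
E_I < 0: inferior good.

inferior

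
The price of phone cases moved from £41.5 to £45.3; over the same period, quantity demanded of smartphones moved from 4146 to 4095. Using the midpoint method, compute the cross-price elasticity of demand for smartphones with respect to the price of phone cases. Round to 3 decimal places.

-0.141

%ΔQ_x = (4095 − 4146)/[(4146+4095)/2] = -51/4120.5 ≈ -0.0124.
%ΔP_y = (45.3 − 41.5)/[(41.5+45.3)/2] ≈ 0.0876.
E_xy = -0.0124/0.0876 ≈ -0.141.
E_xy < 0, so smartphones and phone cases are complements.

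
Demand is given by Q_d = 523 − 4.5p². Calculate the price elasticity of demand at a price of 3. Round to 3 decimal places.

-0.168

At p = 3, Q_d = 482.5.
dQ_d/dp = −2·4.5·p = −27.
Point elasticity E = (dQ_d/dp)·(p/Q_d) = -27 × 3/482.5 ≈ -0.168.
|E| < 1, so demand is inelastic at this price.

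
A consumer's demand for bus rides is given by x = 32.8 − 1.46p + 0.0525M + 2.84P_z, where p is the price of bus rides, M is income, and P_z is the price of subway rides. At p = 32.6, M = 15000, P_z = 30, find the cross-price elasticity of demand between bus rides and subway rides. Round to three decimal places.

0.099

Substituting, x = 32.8 − 1.46(32.6) + 0.0525(15000) + 2.84(30) = 32.8 − 47.596 + 787.5 + 85.2 = 857.904.
∂x/∂P_z = +2.84, so E_xy = 2.84·(30/857.904) ≈ 0.099.
E_xy > 0: the goods are substitutes.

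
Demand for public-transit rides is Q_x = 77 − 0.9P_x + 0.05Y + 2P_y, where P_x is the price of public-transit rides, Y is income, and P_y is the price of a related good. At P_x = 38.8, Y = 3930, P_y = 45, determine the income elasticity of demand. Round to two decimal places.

0.60

Substituting, Q_x = 77 − 0.9(38.8) + 0.05(3930) + 2(45) = 77 − 34.92 + 196.5 + 90 = 328.58.
∂Q_x/∂Y = +0.05, so E_I = 0.05·(3930/328.58) ≈ 0.60.
E_I ∈ (0,1): normal good (necessity).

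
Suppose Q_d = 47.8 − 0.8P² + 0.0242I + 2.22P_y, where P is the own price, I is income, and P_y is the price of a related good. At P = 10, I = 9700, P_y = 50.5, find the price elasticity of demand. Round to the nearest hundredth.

First evaluate Q_d: 47.8 − 0.8(10)² + 0.0242(9700) + 2.22(50.5) = 47.8 − 80 + 234.74 + 112.11 = 314.65.
∂Q_d/∂P = −2·0.8·P = -16, so E_p = -16·(10/314.65) ≈ -0.51.
|E_p| < 1: demand is inelastic.

-0.51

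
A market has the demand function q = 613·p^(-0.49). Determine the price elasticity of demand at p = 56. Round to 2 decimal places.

-0.49

For a Cobb–Douglas (constant-elasticity) form q = A·p^α·…, the elasticity with respect to p equals the exponent α at every point.
Here the exponent on p is -0.49, so the price elasticity of demand is -0.49.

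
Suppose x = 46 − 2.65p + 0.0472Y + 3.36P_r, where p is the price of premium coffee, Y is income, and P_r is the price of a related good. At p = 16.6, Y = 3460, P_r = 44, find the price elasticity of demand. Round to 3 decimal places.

Evaluating quantity at (p, Y, P_r) gives x = 46 − 2.65(16.6) + 0.0472(3460) + 3.36(44) = 46 − 43.99 + 163.312 + 147.84 = 313.162.
∂x/∂p = −2.65, so E_p = (−2.65)·(16.6/313.162) ≈ -0.140.
|E_p| < 1: demand is inelastic.

-0.140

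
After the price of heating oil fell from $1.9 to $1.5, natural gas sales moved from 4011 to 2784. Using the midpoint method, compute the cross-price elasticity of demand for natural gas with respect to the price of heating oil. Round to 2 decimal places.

%ΔQ_x = (2784 − 4011)/[(4011+2784)/2] = -1227/3397.5 ≈ -0.3611.
%ΔP_y = (1.5 − 1.9)/[(1.9+1.5)/2] ≈ -0.2353.
E_xy = -0.3611/-0.2353 ≈ 1.53.
E_xy > 0, so natural gas and heating oil are substitutes.

1.53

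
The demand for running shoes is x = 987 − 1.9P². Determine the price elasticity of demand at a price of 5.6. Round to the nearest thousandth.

At P = 5.6, x = 927.416.
dx/dP = −2·1.9·P = −21.28.
Point elasticity E = (dx/dP)·(P/x) = -21.28 × 5.6/927.416 ≈ -0.128.
|E| < 1, so demand is inelastic at this price.

-0.128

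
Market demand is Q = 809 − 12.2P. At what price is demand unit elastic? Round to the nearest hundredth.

For linear demand Q = a − bP, E = −bP/(a − bP). |E| = 1 ⇒ bP = a − bP ⇒ P = a/(2b).
P = 809/(2·12.2) ≈ 33.16.

33.16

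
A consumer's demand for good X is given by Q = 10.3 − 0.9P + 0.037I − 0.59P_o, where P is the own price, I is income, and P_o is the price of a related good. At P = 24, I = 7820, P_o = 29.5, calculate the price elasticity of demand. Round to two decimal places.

Q = 10.3 − 0.9(24) + 0.037(7820) − 0.59(29.5) = 10.3 − 21.6 + 289.34 − 17.405 = 260.635.
∂Q/∂P = −0.9, so E_p = (−0.9)·(24/260.635) ≈ -0.08.
|E_p| < 1: demand is inelastic.

-0.08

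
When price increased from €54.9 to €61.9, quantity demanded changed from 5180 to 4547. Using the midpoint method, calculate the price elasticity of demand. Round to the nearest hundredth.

-1.09

%ΔQ = (4547 − 5180)/[(5180 + 4547)/2] = -633/4863.5 ≈ -0.1302.
%Δp = (61.9 − 54.9)/[(54.9 + 61.9)/2] = 7/58.4 ≈ 0.1199.
Arc elasticity E = %ΔQ/%Δp ≈ -0.1302/0.1199 ≈ -1.09.
|E| > 1: demand is elastic over this range.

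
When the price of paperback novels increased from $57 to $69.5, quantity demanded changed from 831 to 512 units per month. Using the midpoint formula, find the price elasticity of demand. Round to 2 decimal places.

-2.40

%ΔQ = (512 − 831)/[(831 + 512)/2] = -319/671.5 ≈ -0.4751.
%ΔP = (69.5 − 57)/[(57 + 69.5)/2] = 12.5/63.25 ≈ 0.1976.
Arc elasticity E = %ΔQ/%ΔP ≈ -0.4751/0.1976 ≈ -2.40.
|E| > 1: demand is elastic over this range.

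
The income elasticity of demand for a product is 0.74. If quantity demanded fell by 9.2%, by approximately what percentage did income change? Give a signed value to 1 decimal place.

-12.4

%ΔQ ≈ E × %ΔI ⇒ %ΔI = %ΔQ / E = (-9.2%)/(0.74) ≈ -12.4%.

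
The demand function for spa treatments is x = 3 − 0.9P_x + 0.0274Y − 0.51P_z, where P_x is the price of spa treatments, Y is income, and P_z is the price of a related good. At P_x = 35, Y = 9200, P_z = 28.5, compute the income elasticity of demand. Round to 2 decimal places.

First evaluate x: 3 − 0.9(35) + 0.0274(9200) − 0.51(28.5) = 3 − 31.5 + 252.08 − 14.535 = 209.045.
∂x/∂Y = +0.0274, so E_I = 0.0274·(9200/209.045) ≈ 1.21.
E_I > 1: normal good (luxury).

1.21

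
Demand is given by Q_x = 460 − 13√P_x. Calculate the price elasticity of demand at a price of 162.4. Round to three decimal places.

At P_x = 162.4, Q_x = 294.3329.
dQ_x/dP_x = −13/(2√P_x) = −13/(2·12.7436).
Point elasticity E = (dQ_x/dP_x)·(P_x/Q_x) = -0.5101 × 162.4/294.3329 ≈ -0.281.
|E| < 1, so demand is inelastic at this price.

-0.281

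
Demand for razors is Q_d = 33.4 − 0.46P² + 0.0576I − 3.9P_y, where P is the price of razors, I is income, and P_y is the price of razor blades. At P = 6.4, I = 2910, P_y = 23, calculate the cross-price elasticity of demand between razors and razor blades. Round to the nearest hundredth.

Evaluating quantity at (P, I, P_y) gives Q_d = 33.4 − 0.46(6.4)² + 0.0576(2910) − 3.9(23) = 33.4 − 18.8416 + 167.616 − 89.7 = 92.4744.
∂Q_d/∂P_y = −3.9, so E_xy = -3.9·(23/92.4744) ≈ -0.97.
E_xy < 0: the goods are complements.

-0.97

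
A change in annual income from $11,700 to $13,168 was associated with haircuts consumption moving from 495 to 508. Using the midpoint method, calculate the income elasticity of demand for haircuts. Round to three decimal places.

%ΔQ = (508 − 495)/[(495+508)/2] = 13/501.5 ≈ 0.0259.
%ΔI = (13,168 − 11,700)/[(11,700+13,168)/2] = 1468/12434 ≈ 0.1181.
E_I = %ΔQ/%ΔI ≈ 0.220.
E_I ∈ (0,1): normal good (necessity).

0.220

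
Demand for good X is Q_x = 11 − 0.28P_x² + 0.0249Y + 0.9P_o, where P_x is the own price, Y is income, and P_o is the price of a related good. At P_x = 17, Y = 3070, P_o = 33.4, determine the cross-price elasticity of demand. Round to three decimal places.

Substituting, Q_x = 11 − 0.28(17)² + 0.0249(3070) + 0.9(33.4) = 11 − 80.92 + 76.443 + 30.06 = 36.583.
∂Q_x/∂P_o = +0.9, so E_xy = 0.9·(33.4/36.583) ≈ 0.822.
E_xy > 0: the goods are substitutes.

0.822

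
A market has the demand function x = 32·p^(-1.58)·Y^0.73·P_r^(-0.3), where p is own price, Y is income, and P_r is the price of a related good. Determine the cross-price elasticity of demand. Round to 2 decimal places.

For a Cobb–Douglas (constant-elasticity) form x = A·P_r^α·…, the elasticity with respect to P_r equals the exponent α at every point.
Here the exponent on P_r is -0.3, so the cross-price elasticity of demand is -0.30.

-0.30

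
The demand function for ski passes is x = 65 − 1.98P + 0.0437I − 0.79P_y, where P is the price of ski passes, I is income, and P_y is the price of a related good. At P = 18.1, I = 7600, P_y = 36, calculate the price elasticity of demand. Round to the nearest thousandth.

-0.108

Substituting, x = 65 − 1.98(18.1) + 0.0437(7600) − 0.79(36) = 65 − 35.838 + 332.12 − 28.44 = 332.842.
∂x/∂P = −1.98, so E_p = (−1.98)·(18.1/332.842) ≈ -0.108.
|E_p| < 1: demand is inelastic.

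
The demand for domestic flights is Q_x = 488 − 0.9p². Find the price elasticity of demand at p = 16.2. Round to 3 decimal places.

-1.876

At p = 16.2, Q_x = 251.804.
dQ_x/dp = −2·0.9·p = −29.16.
Point elasticity E = (dQ_x/dp)·(p/Q_x) = -29.16 × 16.2/251.804 ≈ -1.876.
|E| > 1, so demand is elastic at this price.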